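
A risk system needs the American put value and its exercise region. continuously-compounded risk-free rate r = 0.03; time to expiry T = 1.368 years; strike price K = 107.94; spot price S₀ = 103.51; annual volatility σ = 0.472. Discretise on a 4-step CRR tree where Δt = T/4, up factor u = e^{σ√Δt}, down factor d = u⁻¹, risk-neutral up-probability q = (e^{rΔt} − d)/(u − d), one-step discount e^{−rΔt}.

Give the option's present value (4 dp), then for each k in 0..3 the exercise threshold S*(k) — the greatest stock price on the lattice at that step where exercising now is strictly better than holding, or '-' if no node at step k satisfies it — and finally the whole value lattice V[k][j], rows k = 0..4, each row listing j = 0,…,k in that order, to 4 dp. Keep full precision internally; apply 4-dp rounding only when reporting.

Δt=0.34200, u=1.31789, d=0.75879, q=0.44987, disc=e^(-rΔt)=0.98979
k=4 terminal: V=max(K-S,0) → 73.6261 48.3427 4.4300 0.0000 0.0000
k=3: j=0 S=45.2219 intr=62.7181 cont=61.6163 V=62.7181[EX]; j=1 S=78.5424 intr=29.3976 cont=28.2958 V=29.3976[EX]; j=2 S=136.4144 intr=0.0000 cont=2.4122 V=2.4122[hold]; j=3 S=236.9279 intr=0.0000 cont=0.0000 V=0.0000[hold]  S*(3)=78.5424
k=2: j=0 S=59.5973 intr=48.3427 cont=47.2409 V=48.3427[EX]; j=1 S=103.5100 intr=4.4300 cont=17.0814 V=17.0814[hold]; j=2 S=179.7787 intr=0.0000 cont=1.3135 V=1.3135[hold]  S*(2)=59.5973
k=1: j=0 S=78.5424 intr=29.3976 cont=33.9292 V=33.9292[hold]; j=1 S=136.4144 intr=0.0000 cont=9.8859 V=9.8859[hold]  S*(1)=-
k=0: j=0 S=103.5100 intr=4.4300 cont=22.8768 V=22.8768[hold]  S*(0)=-

price = 22.8768
boundary = - - 59.5973 78.5424
tree:
22.8768
33.9292 9.8859
48.3427 17.0814 1.3135
62.7181 29.3976 2.4122 0.0000
73.6261 48.3427 4.4300 0.0000 0.0000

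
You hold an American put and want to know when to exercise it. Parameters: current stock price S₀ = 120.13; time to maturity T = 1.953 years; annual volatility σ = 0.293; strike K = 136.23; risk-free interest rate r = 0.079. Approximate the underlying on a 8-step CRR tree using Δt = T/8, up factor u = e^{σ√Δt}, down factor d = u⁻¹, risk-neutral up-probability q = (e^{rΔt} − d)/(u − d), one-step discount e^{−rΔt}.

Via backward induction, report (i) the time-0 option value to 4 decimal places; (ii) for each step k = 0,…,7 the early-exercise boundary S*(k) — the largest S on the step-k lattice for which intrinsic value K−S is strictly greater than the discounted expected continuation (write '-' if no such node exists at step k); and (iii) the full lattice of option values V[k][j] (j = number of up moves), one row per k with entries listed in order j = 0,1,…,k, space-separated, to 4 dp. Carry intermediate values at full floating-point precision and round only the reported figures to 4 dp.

Δt=0.24413  u=1.15577  d=0.86522  q=0.53089  discount=0.98090
step 8 (expiry): payoffs max(K−S,0) = 98.5011 85.8314 68.9071 46.2994 16.1000 0.0000 0.0000 0.0000 0.0000
step 7: (k=7,j=0): S=43.6060, (K−S)⁺=92.6240, hold=90.0218 ⇒ V=92.6240 exercise | (k=7,j=1): S=58.2493, (K−S)⁺=77.9807, hold=75.3785 ⇒ V=77.9807 exercise | (k=7,j=2): S=77.8100, (K−S)⁺=58.4200, hold=55.8179 ⇒ V=58.4200 exercise | (k=7,j=3): S=103.9392, (K−S)⁺=32.2908, hold=29.6887 ⇒ V=32.2908 exercise | (k=7,j=4): S=138.8429, (K−S)⁺=0.0000, hold=7.4084 ⇒ V=7.4084 continue | (k=7,j=5): S=185.4675, (K−S)⁺=0.0000, hold=0.0000 ⇒ V=0.0000 continue | (k=7,j=6): S=247.7491, (K−S)⁺=0.0000, hold=0.0000 ⇒ V=0.0000 continue | (k=7,j=7): S=330.9453, (K−S)⁺=0.0000, hold=0.0000 ⇒ V=0.0000 continue  boundary S*=103.9392
step 6: (k=6,j=0): S=50.3986, (K−S)⁺=85.8314, hold=83.2292 ⇒ V=85.8314 exercise | (k=6,j=1): S=67.3229, (K−S)⁺=68.9071, hold=66.3049 ⇒ V=68.9071 exercise | (k=6,j=2): S=89.9306, (K−S)⁺=46.2994, hold=43.6973 ⇒ V=46.2994 exercise | (k=6,j=3): S=120.1300, (K−S)⁺=16.1000, hold=18.7164 ⇒ V=18.7164 continue | (k=6,j=4): S=160.4707, (K−S)⁺=0.0000, hold=3.4089 ⇒ V=3.4089 continue | (k=6,j=5): S=214.3581, (K−S)⁺=0.0000, hold=0.0000 ⇒ V=0.0000 continue | (k=6,j=6): S=286.3414, (K−S)⁺=0.0000, hold=0.0000 ⇒ V=0.0000 continue  boundary S*=89.9306
step 5: (k=5,j=0): S=58.2493, (K−S)⁺=77.9807, hold=75.3785 ⇒ V=77.9807 exercise | (k=5,j=1): S=77.8100, (K−S)⁺=58.4200, hold=55.8179 ⇒ V=58.4200 exercise | (k=5,j=2): S=103.9392, (K−S)⁺=32.2908, hold=31.0512 ⇒ V=32.2908 exercise | (k=5,j=3): S=138.8429, (K−S)⁺=0.0000, hold=10.3875 ⇒ V=10.3875 continue | (k=5,j=4): S=185.4675, (K−S)⁺=0.0000, hold=1.5686 ⇒ V=1.5686 continue | (k=5,j=5): S=247.7491, (K−S)⁺=0.0000, hold=0.0000 ⇒ V=0.0000 continue  boundary S*=103.9392
step 4: (k=4,j=0): S=67.3229, (K−S)⁺=68.9071, hold=66.3049 ⇒ V=68.9071 exercise | (k=4,j=1): S=89.9306, (K−S)⁺=46.2994, hold=43.6973 ⇒ V=46.2994 exercise | (k=4,j=2): S=120.1300, (K−S)⁺=16.1000, hold=20.2678 ⇒ V=20.2678 continue | (k=4,j=3): S=160.4707, (K−S)⁺=0.0000, hold=5.5966 ⇒ V=5.5966 continue | (k=4,j=4): S=214.3581, (K−S)⁺=0.0000, hold=0.7218 ⇒ V=0.7218 continue  boundary S*=89.9306
step 3: (k=3,j=0): S=77.8100, (K−S)⁺=58.4200, hold=55.8179 ⇒ V=58.4200 exercise | (k=3,j=1): S=103.9392, (K−S)⁺=32.2908, hold=31.8591 ⇒ V=32.2908 exercise | (k=3,j=2): S=138.8429, (K−S)⁺=0.0000, hold=12.2407 ⇒ V=12.2407 continue | (k=3,j=3): S=185.4675, (K−S)⁺=0.0000, hold=2.9512 ⇒ V=2.9512 continue  boundary S*=103.9392
step 2: (k=2,j=0): S=89.9306, (K−S)⁺=46.2994, hold=43.6973 ⇒ V=46.2994 exercise | (k=2,j=1): S=120.1300, (K−S)⁺=16.1000, hold=21.2329 ⇒ V=21.2329 continue | (k=2,j=2): S=160.4707, (K−S)⁺=0.0000, hold=7.1693 ⇒ V=7.1693 continue  boundary S*=89.9306
step 1: (k=1,j=0): S=103.9392, (K−S)⁺=32.2908, hold=32.3616 ⇒ V=32.3616 continue | (k=1,j=1): S=138.8429, (K−S)⁺=0.0000, hold=13.5037 ⇒ V=13.5037 continue  boundary S*=-
step 0: (k=0,j=0): S=120.1300, (K−S)⁺=16.1000, hold=21.9232 ⇒ V=21.9232 continue  boundary S*=-

price = 21.9232
boundary = - - 89.9306 103.9392 89.9306 103.9392 89.9306 103.9392
tree:
21.9232
32.3616 13.5037
46.2994 21.2329 7.1693
58.4200 32.2908 12.2407 2.9512
68.9071 46.2994 20.2678 5.5966 0.7218
77.9807 58.4200 32.2908 10.3875 1.5686 0.0000
85.8314 68.9071 46.2994 18.7164 3.4089 0.0000 0.0000
92.6240 77.9807 58.4200 32.2908 7.4084 0.0000 0.0000 0.0000
98.5011 85.8314 68.9071 46.2994 16.1000 0.0000 0.0000 0.0000 0.0000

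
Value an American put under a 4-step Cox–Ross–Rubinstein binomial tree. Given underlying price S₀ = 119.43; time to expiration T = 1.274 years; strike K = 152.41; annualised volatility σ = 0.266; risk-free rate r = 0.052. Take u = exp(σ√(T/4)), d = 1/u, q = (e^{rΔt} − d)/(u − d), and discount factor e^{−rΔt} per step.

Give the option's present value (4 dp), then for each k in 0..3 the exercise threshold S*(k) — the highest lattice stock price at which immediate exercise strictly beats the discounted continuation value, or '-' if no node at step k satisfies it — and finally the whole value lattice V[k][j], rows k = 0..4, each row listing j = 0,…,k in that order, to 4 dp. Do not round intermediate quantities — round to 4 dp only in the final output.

Δt=0.31850, u=1.16197, d=0.86061, q=0.51795, disc=e^(-rΔt)=0.98357
k=4 terminal: V=max(K-S,0) → 86.8967 63.9552 32.9800 0.0000 0.0000
k=3: j=0 S=76.1247 intr=76.2853 cont=73.7819 V=76.2853[EX]; j=1 S=102.7821 intr=49.6279 cont=47.1245 V=49.6279[EX]; j=2 S=138.7744 intr=13.6356 cont=15.6367 V=15.6367[hold]; j=3 S=187.3705 intr=0.0000 cont=0.0000 V=0.0000[hold]  S*(3)=102.7821
k=2: j=0 S=88.4548 intr=63.9552 cont=61.4518 V=63.9552[EX]; j=1 S=119.4300 intr=32.9800 cont=31.4961 V=32.9800[EX]; j=2 S=161.2521 intr=0.0000 cont=7.4138 V=7.4138[hold]  S*(2)=119.4300
k=1: j=0 S=102.7821 intr=49.6279 cont=47.1245 V=49.6279[EX]; j=1 S=138.7744 intr=13.6356 cont=19.4137 V=19.4137[hold]  S*(1)=102.7821
k=0: j=0 S=119.4300 intr=32.9800 cont=33.4202 V=33.4202[hold]  S*(0)=-

price = 33.4202
boundary = - 102.7821 119.4300 102.7821
tree:
33.4202
49.6279 19.4137
63.9552 32.9800 7.4138
76.2853 49.6279 15.6367 0.0000
86.8967 63.9552 32.9800 0.0000 0.0000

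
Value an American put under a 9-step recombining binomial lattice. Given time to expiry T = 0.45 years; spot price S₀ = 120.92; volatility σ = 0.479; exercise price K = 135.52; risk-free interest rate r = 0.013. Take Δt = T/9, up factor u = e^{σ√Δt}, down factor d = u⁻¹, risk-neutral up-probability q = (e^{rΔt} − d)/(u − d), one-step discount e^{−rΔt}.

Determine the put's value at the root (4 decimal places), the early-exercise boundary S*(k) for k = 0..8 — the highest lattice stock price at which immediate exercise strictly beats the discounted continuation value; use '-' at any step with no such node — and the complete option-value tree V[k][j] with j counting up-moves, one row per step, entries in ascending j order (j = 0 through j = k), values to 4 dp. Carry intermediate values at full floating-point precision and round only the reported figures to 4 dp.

price = 23.9493
boundary = - - - - 78.7831 87.6899 97.6035 108.6380 120.9200
tree:
23.9493
31.1506 16.0634
39.3128 22.2179 9.3178
48.0271 29.7842 13.9282 4.2609
56.7369 38.5152 20.2241 7.0241 1.2283
64.7390 47.8301 28.3250 11.3439 2.2835 0.0697
71.9283 56.7369 37.9165 17.8168 4.2417 0.1333 0.0000
78.3874 64.7390 47.8301 26.8820 7.8729 0.2546 0.0000 0.0000
84.1904 71.9283 56.7369 37.9165 14.6000 0.4865 0.0000 0.0000 0.0000
89.4040 78.3874 64.7390 47.8301 26.8820 0.9295 0.0000 0.0000 0.0000 0.0000

Δt=0.05000, u=1.11305, d=0.89843, q=0.47628, disc=e^(-rΔt)=0.99935
k=9 terminal: V=max(K-S,0) → 89.4040 78.3874 64.7390 47.8301 26.8820 0.9295 0.0000 0.0000 0.0000 0.0000
k=8: j=0 S=51.3296 intr=84.1904 cont=84.1023 V=84.1904[EX]; j=1 S=63.5917 intr=71.9283 cont=71.8402 V=71.9283[EX]; j=2 S=78.7831 intr=56.7369 cont=56.6488 V=56.7369[EX]; j=3 S=97.6035 intr=37.9165 cont=37.8284 V=37.9165[EX]; j=4 S=120.9200 intr=14.6000 cont=14.5119 V=14.6000[EX]; j=5 S=149.8065 intr=0.0000 cont=0.4865 V=0.4865[hold]; j=6 S=185.5937 intr=0.0000 cont=0.0000 V=0.0000[hold]; j=7 S=229.9300 intr=0.0000 cont=0.0000 V=0.0000[hold]; j=8 S=284.8579 intr=0.0000 cont=0.0000 V=0.0000[hold]  S*(8)=120.9200
k=7: j=0 S=57.1326 intr=78.3874 cont=78.2993 V=78.3874[EX]; j=1 S=70.7810 intr=64.7390 cont=64.6509 V=64.7390[EX]; j=2 S=87.6899 intr=47.8301 cont=47.7421 V=47.8301[EX]; j=3 S=108.6380 intr=26.8820 cont=26.7939 V=26.8820[EX]; j=4 S=134.5905 intr=0.9295 cont=7.8729 V=7.8729[hold]; j=5 S=166.7427 intr=0.0000 cont=0.2546 V=0.2546[hold]; j=6 S=206.5758 intr=0.0000 cont=0.0000 V=0.0000[hold]; j=7 S=255.9246 intr=0.0000 cont=0.0000 V=0.0000[hold]  S*(7)=108.6380
k=6: j=0 S=63.5917 intr=71.9283 cont=71.8402 V=71.9283[EX]; j=1 S=78.7831 intr=56.7369 cont=56.6488 V=56.7369[EX]; j=2 S=97.6035 intr=37.9165 cont=37.8284 V=37.9165[EX]; j=3 S=120.9200 intr=14.6000 cont=17.8168 V=17.8168[hold]; j=4 S=149.8065 intr=0.0000 cont=4.2417 V=4.2417[hold]; j=5 S=185.5937 intr=0.0000 cont=0.1333 V=0.1333[hold]; j=6 S=229.9300 intr=0.0000 cont=0.0000 V=0.0000[hold]  S*(6)=97.6035
k=5: j=0 S=70.7810 intr=64.7390 cont=64.6509 V=64.7390[EX]; j=1 S=87.6899 intr=47.8301 cont=47.7421 V=47.8301[EX]; j=2 S=108.6380 intr=26.8820 cont=28.3250 V=28.3250[hold]; j=3 S=134.5905 intr=0.9295 cont=11.3439 V=11.3439[hold]; j=4 S=166.7427 intr=0.0000 cont=2.2835 V=2.2835[hold]; j=5 S=206.5758 intr=0.0000 cont=0.0697 V=0.0697[hold]  S*(5)=87.6899
k=4: j=0 S=78.7831 intr=56.7369 cont=56.6488 V=56.7369[EX]; j=1 S=97.6035 intr=37.9165 cont=38.5152 V=38.5152[hold]; j=2 S=120.9200 intr=14.6000 cont=20.2241 V=20.2241[hold]; j=3 S=149.8065 intr=0.0000 cont=7.0241 V=7.0241[hold]; j=4 S=185.5937 intr=0.0000 cont=1.2283 V=1.2283[hold]  S*(4)=78.7831
k=3: j=0 S=87.6899 intr=47.8301 cont=48.0271 V=48.0271[hold]; j=1 S=108.6380 intr=26.8820 cont=29.7842 V=29.7842[hold]; j=2 S=134.5905 intr=0.9295 cont=13.9282 V=13.9282[hold]; j=3 S=166.7427 intr=0.0000 cont=4.2609 V=4.2609[hold]  S*(3)=-
k=2: j=0 S=97.6035 intr=37.9165 cont=39.3128 V=39.3128[hold]; j=1 S=120.9200 intr=14.6000 cont=22.2179 V=22.2179[hold]; j=2 S=149.8065 intr=0.0000 cont=9.3178 V=9.3178[hold]  S*(2)=-
k=1: j=0 S=108.6380 intr=26.8820 cont=31.1506 V=31.1506[hold]; j=1 S=134.5905 intr=0.9295 cont=16.0634 V=16.0634[hold]  S*(1)=-
k=0: j=0 S=120.9200 intr=14.6000 cont=23.9493 V=23.9493[hold]  S*(0)=-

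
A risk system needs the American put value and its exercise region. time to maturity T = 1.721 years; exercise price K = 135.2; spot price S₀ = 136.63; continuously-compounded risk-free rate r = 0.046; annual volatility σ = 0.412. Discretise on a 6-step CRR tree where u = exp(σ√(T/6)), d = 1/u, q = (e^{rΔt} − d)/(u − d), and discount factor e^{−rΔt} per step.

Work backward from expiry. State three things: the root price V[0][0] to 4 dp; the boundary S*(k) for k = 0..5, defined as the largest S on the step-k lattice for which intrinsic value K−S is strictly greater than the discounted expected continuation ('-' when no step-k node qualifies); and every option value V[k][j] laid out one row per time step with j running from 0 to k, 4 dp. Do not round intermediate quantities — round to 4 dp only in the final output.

price = 22.9648
boundary = - - - 70.4790 87.8797 109.5764
tree:
22.9648
33.8259 11.5985
47.9485 19.1572 3.5657
64.7210 30.7450 6.8808 0.0000
78.6763 47.3203 13.2782 0.0000 0.0000
89.8683 64.7210 25.6236 0.0000 0.0000 0.0000
98.8443 78.6763 47.3203 0.0000 0.0000 0.0000 0.0000

Δt=0.28683, u=1.24689, d=0.80199, q=0.47491, disc=e^(-rΔt)=0.98689
k=6 terminal: V=max(K-S,0) → 98.8443 78.6763 47.3203 0.0000 0.0000 0.0000 0.0000
k=5: j=0 S=45.3317 intr=89.8683 cont=88.0962 V=89.8683[EX]; j=1 S=70.4790 intr=64.7210 cont=62.9489 V=64.7210[EX]; j=2 S=109.5764 intr=25.6236 cont=24.5216 V=25.6236[EX]; j=3 S=170.3629 intr=0.0000 cont=0.0000 V=0.0000[hold]; j=4 S=264.8699 intr=0.0000 cont=0.0000 V=0.0000[hold]; j=5 S=411.8038 intr=0.0000 cont=0.0000 V=0.0000[hold]  S*(5)=109.5764
k=4: j=0 S=56.5237 intr=78.6763 cont=76.9041 V=78.6763[EX]; j=1 S=87.8797 intr=47.3203 cont=45.5482 V=47.3203[EX]; j=2 S=136.6300 intr=0.0000 cont=13.2782 V=13.2782[hold]; j=3 S=212.4241 intr=0.0000 cont=0.0000 V=0.0000[hold]; j=4 S=330.2642 intr=0.0000 cont=0.0000 V=0.0000[hold]  S*(4)=87.8797
k=3: j=0 S=70.4790 intr=64.7210 cont=62.9489 V=64.7210[EX]; j=1 S=109.5764 intr=25.6236 cont=30.7450 V=30.7450[hold]; j=2 S=170.3629 intr=0.0000 cont=6.8808 V=6.8808[hold]; j=3 S=264.8699 intr=0.0000 cont=0.0000 V=0.0000[hold]  S*(3)=70.4790
k=2: j=0 S=87.8797 intr=47.3203 cont=47.9485 V=47.9485[hold]; j=1 S=136.6300 intr=0.0000 cont=19.1572 V=19.1572[hold]; j=2 S=212.4241 intr=0.0000 cont=3.5657 V=3.5657[hold]  S*(2)=-
k=1: j=0 S=109.5764 intr=25.6236 cont=33.8259 V=33.8259[hold]; j=1 S=170.3629 intr=0.0000 cont=11.5985 V=11.5985[hold]  S*(1)=-
k=0: j=0 S=136.6300 intr=0.0000 cont=22.9648 V=22.9648[hold]  S*(0)=-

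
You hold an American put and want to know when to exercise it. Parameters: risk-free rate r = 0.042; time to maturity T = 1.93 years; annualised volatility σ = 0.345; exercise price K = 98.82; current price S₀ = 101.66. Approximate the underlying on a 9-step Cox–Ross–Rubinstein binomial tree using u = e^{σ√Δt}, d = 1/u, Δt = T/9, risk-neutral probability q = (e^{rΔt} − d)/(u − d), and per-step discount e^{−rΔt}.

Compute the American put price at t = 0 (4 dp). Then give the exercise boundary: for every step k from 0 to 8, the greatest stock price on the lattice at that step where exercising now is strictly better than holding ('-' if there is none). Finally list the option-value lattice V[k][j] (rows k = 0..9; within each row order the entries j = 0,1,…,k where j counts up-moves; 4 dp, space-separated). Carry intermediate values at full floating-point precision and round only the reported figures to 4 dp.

params: Δt=0.21444 u=1.17323 d=0.85235 q=0.48834 e^(-rΔt)=0.99103
t_9 payoffs: 74.6825 65.5953 53.0871 35.8698 12.1705 0.0000 0.0000 0.0000 0.0000 0.0000
t_8: node(8,0) S=28.3189 payoff=70.5011 vs cont=69.6151 → 70.5011 [stop]  node(8,1) S=38.9803 payoff=59.8397 vs cont=58.9537 → 59.8397 [stop]  node(8,2) S=53.6554 payoff=45.1646 vs cont=44.2786 → 45.1646 [stop]  node(8,3) S=73.8553 payoff=24.9647 vs cont=24.0787 → 24.9647 [stop]  node(8,4) S=101.6600 payoff=0.0000 vs cont=6.1714 → 6.1714 [wait]  node(8,5) S=139.9325 payoff=0.0000 vs cont=0.0000 → 0.0000 [wait]  node(8,6) S=192.6136 payoff=0.0000 vs cont=0.0000 → 0.0000 [wait]  node(8,7) S=265.1280 payoff=0.0000 vs cont=0.0000 → 0.0000 [wait]  node(8,8) S=364.9421 payoff=0.0000 vs cont=0.0000 → 0.0000 [wait]  ⇒ S*(8)=73.8553
t_7: node(7,0) S=33.2247 payoff=65.5953 vs cont=64.7093 → 65.5953 [stop]  node(7,1) S=45.7329 payoff=53.0871 vs cont=52.2010 → 53.0871 [stop]  node(7,2) S=62.9502 payoff=35.8698 vs cont=34.9837 → 35.8698 [stop]  node(7,3) S=86.6495 payoff=12.1705 vs cont=15.6456 → 15.6456 [wait]  node(7,4) S=119.2709 payoff=0.0000 vs cont=3.1293 → 3.1293 [wait]  node(7,5) S=164.1734 payoff=0.0000 vs cont=0.0000 → 0.0000 [wait]  node(7,6) S=225.9807 payoff=0.0000 vs cont=0.0000 → 0.0000 [wait]  node(7,7) S=311.0568 payoff=0.0000 vs cont=0.0000 → 0.0000 [wait]  ⇒ S*(7)=62.9502
t_6: node(6,0) S=38.9803 payoff=59.8397 vs cont=58.9537 → 59.8397 [stop]  node(6,1) S=53.6554 payoff=45.1646 vs cont=44.2786 → 45.1646 [stop]  node(6,2) S=73.8553 payoff=24.9647 vs cont=25.7605 → 25.7605 [wait]  node(6,3) S=101.6600 payoff=0.0000 vs cont=9.4480 → 9.4480 [wait]  node(6,4) S=139.9325 payoff=0.0000 vs cont=1.5868 → 1.5868 [wait]  node(6,5) S=192.6136 payoff=0.0000 vs cont=0.0000 → 0.0000 [wait]  node(6,6) S=265.1280 payoff=0.0000 vs cont=0.0000 → 0.0000 [wait]  ⇒ S*(6)=53.6554
t_5: node(5,0) S=45.7329 payoff=53.0871 vs cont=52.2010 → 53.0871 [stop]  node(5,1) S=62.9502 payoff=35.8698 vs cont=35.3688 → 35.8698 [stop]  node(5,2) S=86.6495 payoff=12.1705 vs cont=17.6349 → 17.6349 [wait]  node(5,3) S=119.2709 payoff=0.0000 vs cont=5.5588 → 5.5588 [wait]  node(5,4) S=164.1734 payoff=0.0000 vs cont=0.8046 → 0.8046 [wait]  node(5,5) S=225.9807 payoff=0.0000 vs cont=0.0000 → 0.0000 [wait]  ⇒ S*(5)=62.9502
t_4: node(4,0) S=53.6554 payoff=45.1646 vs cont=44.2786 → 45.1646 [stop]  node(4,1) S=73.8553 payoff=24.9647 vs cont=26.7232 → 26.7232 [wait]  node(4,2) S=101.6600 payoff=0.0000 vs cont=11.6324 → 11.6324 [wait]  node(4,3) S=139.9325 payoff=0.0000 vs cont=3.2081 → 3.2081 [wait]  node(4,4) S=192.6136 payoff=0.0000 vs cont=0.4080 → 0.4080 [wait]  ⇒ S*(4)=53.6554
t_3: node(3,0) S=62.9502 payoff=35.8698 vs cont=35.8348 → 35.8698 [stop]  node(3,1) S=86.6495 payoff=12.1705 vs cont=19.1802 → 19.1802 [wait]  node(3,2) S=119.2709 payoff=0.0000 vs cont=7.4511 → 7.4511 [wait]  node(3,3) S=164.1734 payoff=0.0000 vs cont=1.8242 → 1.8242 [wait]  ⇒ S*(3)=62.9502
t_2: node(2,0) S=73.8553 payoff=24.9647 vs cont=27.4711 → 27.4711 [wait]  node(2,1) S=101.6600 payoff=0.0000 vs cont=13.3318 → 13.3318 [wait]  node(2,2) S=139.9325 payoff=0.0000 vs cont=4.6611 → 4.6611 [wait]  ⇒ S*(2)=-
t_1: node(1,0) S=86.6495 payoff=12.1705 vs cont=20.3819 → 20.3819 [wait]  node(1,1) S=119.2709 payoff=0.0000 vs cont=9.0160 → 9.0160 [wait]  ⇒ S*(1)=-
t_0: node(0,0) S=101.6600 payoff=0.0000 vs cont=14.6985 → 14.6985 [wait]  ⇒ S*(0)=-

price = 14.6985
boundary = - - - 62.9502 53.6554 62.9502 53.6554 62.9502 73.8553
tree:
14.6985
20.3819 9.0160
27.4711 13.3318 4.6611
35.8698 19.1802 7.4511 1.8242
45.1646 26.7232 11.6324 3.2081 0.4080
53.0871 35.8698 17.6349 5.5588 0.8046 0.0000
59.8397 45.1646 25.7605 9.4480 1.5868 0.0000 0.0000
65.5953 53.0871 35.8698 15.6456 3.1293 0.0000 0.0000 0.0000
70.5011 59.8397 45.1646 24.9647 6.1714 0.0000 0.0000 0.0000 0.0000
74.6825 65.5953 53.0871 35.8698 12.1705 0.0000 0.0000 0.0000 0.0000 0.0000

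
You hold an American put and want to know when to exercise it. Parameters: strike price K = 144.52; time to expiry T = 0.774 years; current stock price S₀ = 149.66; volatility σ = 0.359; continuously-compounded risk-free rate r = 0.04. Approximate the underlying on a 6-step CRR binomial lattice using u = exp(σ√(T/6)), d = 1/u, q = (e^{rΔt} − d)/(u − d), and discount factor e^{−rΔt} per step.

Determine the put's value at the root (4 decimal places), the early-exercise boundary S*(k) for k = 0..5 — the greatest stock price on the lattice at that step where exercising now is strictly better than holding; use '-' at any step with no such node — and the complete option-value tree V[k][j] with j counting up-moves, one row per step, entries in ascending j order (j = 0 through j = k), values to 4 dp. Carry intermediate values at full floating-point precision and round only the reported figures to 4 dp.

params: Δt=0.12900 u=1.13762 d=0.87903 q=0.48781 e^(-rΔt)=0.99485
t_6 payoffs: 75.4774 55.1662 28.8796 0.0000 0.0000 0.0000 0.0000
t_5: node(5,0) S=78.5444 payoff=65.9756 vs cont=65.2318 → 65.9756 [stop]  node(5,1) S=101.6509 payoff=42.8691 vs cont=42.1253 → 42.8691 [stop]  node(5,2) S=131.5551 payoff=12.9649 vs cont=14.7156 → 14.7156 [wait]  node(5,3) S=170.2566 payoff=0.0000 vs cont=0.0000 → 0.0000 [wait]  node(5,4) S=220.3435 payoff=0.0000 vs cont=0.0000 → 0.0000 [wait]  node(5,5) S=285.1651 payoff=0.0000 vs cont=0.0000 → 0.0000 [wait]  ⇒ S*(5)=101.6509
t_4: node(4,0) S=89.3538 payoff=55.1662 vs cont=54.4224 → 55.1662 [stop]  node(4,1) S=115.6404 payoff=28.8796 vs cont=28.9854 → 28.9854 [wait]  node(4,2) S=149.6600 payoff=0.0000 vs cont=7.4983 → 7.4983 [wait]  node(4,3) S=193.6877 payoff=0.0000 vs cont=0.0000 → 0.0000 [wait]  node(4,4) S=250.6677 payoff=0.0000 vs cont=0.0000 → 0.0000 [wait]  ⇒ S*(4)=89.3538
t_3: node(3,0) S=101.6509 payoff=42.8691 vs cont=42.1766 → 42.8691 [stop]  node(3,1) S=131.5551 payoff=12.9649 vs cont=18.4085 → 18.4085 [wait]  node(3,2) S=170.2566 payoff=0.0000 vs cont=3.8208 → 3.8208 [wait]  node(3,3) S=220.3435 payoff=0.0000 vs cont=0.0000 → 0.0000 [wait]  ⇒ S*(3)=101.6509
t_2: node(2,0) S=115.6404 payoff=28.8796 vs cont=30.7776 → 30.7776 [wait]  node(2,1) S=149.6600 payoff=0.0000 vs cont=11.2342 → 11.2342 [wait]  node(2,2) S=193.6877 payoff=0.0000 vs cont=1.9469 → 1.9469 [wait]  ⇒ S*(2)=-
t_1: node(1,0) S=131.5551 payoff=12.9649 vs cont=21.1347 → 21.1347 [wait]  node(1,1) S=170.2566 payoff=0.0000 vs cont=6.6692 → 6.6692 [wait]  ⇒ S*(1)=-
t_0: node(0,0) S=149.6600 payoff=0.0000 vs cont=14.0058 → 14.0058 [wait]  ⇒ S*(0)=-

price = 14.0058
boundary = - - - 101.6509 89.3538 101.6509
tree:
14.0058
21.1347 6.6692
30.7776 11.2342 1.9469
42.8691 18.4085 3.8208 0.0000
55.1662 28.9854 7.4983 0.0000 0.0000
65.9756 42.8691 14.7156 0.0000 0.0000 0.0000
75.4774 55.1662 28.8796 0.0000 0.0000 0.0000 0.0000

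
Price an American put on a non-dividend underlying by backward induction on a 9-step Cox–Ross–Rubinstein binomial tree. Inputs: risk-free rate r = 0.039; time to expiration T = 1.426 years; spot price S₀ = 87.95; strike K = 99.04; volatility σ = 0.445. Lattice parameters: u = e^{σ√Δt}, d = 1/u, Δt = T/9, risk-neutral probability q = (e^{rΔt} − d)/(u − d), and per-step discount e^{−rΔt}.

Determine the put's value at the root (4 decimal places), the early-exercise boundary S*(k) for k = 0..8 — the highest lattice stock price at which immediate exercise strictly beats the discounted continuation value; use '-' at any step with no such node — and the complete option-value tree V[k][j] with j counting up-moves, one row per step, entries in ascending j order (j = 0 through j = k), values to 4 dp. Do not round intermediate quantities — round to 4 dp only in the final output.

price = 22.8809
boundary = - - - 51.6955 43.3037 51.6955 61.7135 51.6955 61.7135
tree:
22.8809
30.0586 15.1912
38.3325 21.2426 8.6543
47.3445 28.8033 13.1050 3.8136
55.7363 37.6858 19.2934 6.3884 0.9975
62.7658 47.3445 27.4282 10.4911 1.9054 0.0000
68.6543 55.7363 37.3265 16.7698 3.6397 0.0000 0.0000
73.5868 62.7658 47.3445 25.7870 6.9524 0.0000 0.0000 0.0000
77.7187 68.6543 55.7363 37.3265 13.2801 0.0000 0.0000 0.0000 0.0000
81.1798 73.5868 62.7658 47.3445 25.3670 0.0000 0.0000 0.0000 0.0000 0.0000

params: Δt=0.15844 u=1.19379 d=0.83767 q=0.47324 e^(-rΔt)=0.99384
t_9 payoffs: 81.1798 73.5868 62.7658 47.3445 25.3670 0.0000 0.0000 0.0000 0.0000 0.0000
t_8: node(8,0) S=21.3213 payoff=77.7187 vs cont=77.1086 → 77.7187 [stop]  node(8,1) S=30.3857 payoff=68.6543 vs cont=68.0442 → 68.6543 [stop]  node(8,2) S=43.3037 payoff=55.7363 vs cont=55.1262 → 55.7363 [stop]  node(8,3) S=61.7135 payoff=37.3265 vs cont=36.7164 → 37.3265 [stop]  node(8,4) S=87.9500 payoff=11.0900 vs cont=13.2801 → 13.2801 [wait]  node(8,5) S=125.3405 payoff=0.0000 vs cont=0.0000 → 0.0000 [wait]  node(8,6) S=178.6268 payoff=0.0000 vs cont=0.0000 → 0.0000 [wait]  node(8,7) S=254.5670 payoff=0.0000 vs cont=0.0000 → 0.0000 [wait]  node(8,8) S=362.7919 payoff=0.0000 vs cont=0.0000 → 0.0000 [wait]  ⇒ S*(8)=61.7135
t_7: node(7,0) S=25.4532 payoff=73.5868 vs cont=72.9767 → 73.5868 [stop]  node(7,1) S=36.2742 payoff=62.7658 vs cont=62.1557 → 62.7658 [stop]  node(7,2) S=51.6955 payoff=47.3445 vs cont=46.7344 → 47.3445 [stop]  node(7,3) S=73.6730 payoff=25.3670 vs cont=25.7870 → 25.7870 [wait]  node(7,4) S=104.9938 payoff=0.0000 vs cont=6.9524 → 6.9524 [wait]  node(7,5) S=149.6301 payoff=0.0000 vs cont=0.0000 → 0.0000 [wait]  node(7,6) S=213.2428 payoff=0.0000 vs cont=0.0000 → 0.0000 [wait]  node(7,7) S=303.8994 payoff=0.0000 vs cont=0.0000 → 0.0000 [wait]  ⇒ S*(7)=51.6955
t_6: node(6,0) S=30.3857 payoff=68.6543 vs cont=68.0442 → 68.6543 [stop]  node(6,1) S=43.3037 payoff=55.7363 vs cont=55.1262 → 55.7363 [stop]  node(6,2) S=61.7135 payoff=37.3265 vs cont=36.9139 → 37.3265 [stop]  node(6,3) S=87.9500 payoff=11.0900 vs cont=16.7698 → 16.7698 [wait]  node(6,4) S=125.3405 payoff=0.0000 vs cont=3.6397 → 3.6397 [wait]  node(6,5) S=178.6268 payoff=0.0000 vs cont=0.0000 → 0.0000 [wait]  node(6,6) S=254.5670 payoff=0.0000 vs cont=0.0000 → 0.0000 [wait]  ⇒ S*(6)=61.7135
t_5: node(5,0) S=36.2742 payoff=62.7658 vs cont=62.1557 → 62.7658 [stop]  node(5,1) S=51.6955 payoff=47.3445 vs cont=46.7344 → 47.3445 [stop]  node(5,2) S=73.6730 payoff=25.3670 vs cont=27.4282 → 27.4282 [wait]  node(5,3) S=104.9938 payoff=0.0000 vs cont=10.4911 → 10.4911 [wait]  node(5,4) S=149.6301 payoff=0.0000 vs cont=1.9054 → 1.9054 [wait]  node(5,5) S=213.2428 payoff=0.0000 vs cont=0.0000 → 0.0000 [wait]  ⇒ S*(5)=51.6955
t_4: node(4,0) S=43.3037 payoff=55.7363 vs cont=55.1262 → 55.7363 [stop]  node(4,1) S=61.7135 payoff=37.3265 vs cont=37.6858 → 37.6858 [wait]  node(4,2) S=87.9500 payoff=11.0900 vs cont=19.2934 → 19.2934 [wait]  node(4,3) S=125.3405 payoff=0.0000 vs cont=6.3884 → 6.3884 [wait]  node(4,4) S=178.6268 payoff=0.0000 vs cont=0.9975 → 0.9975 [wait]  ⇒ S*(4)=43.3037
t_3: node(3,0) S=51.6955 payoff=47.3445 vs cont=46.9034 → 47.3445 [stop]  node(3,1) S=73.6730 payoff=25.3670 vs cont=28.8033 → 28.8033 [wait]  node(3,2) S=104.9938 payoff=0.0000 vs cont=13.1050 → 13.1050 [wait]  node(3,3) S=149.6301 payoff=0.0000 vs cont=3.8136 → 3.8136 [wait]  ⇒ S*(3)=51.6955
t_2: node(2,0) S=61.7135 payoff=37.3265 vs cont=38.3325 → 38.3325 [wait]  node(2,1) S=87.9500 payoff=11.0900 vs cont=21.2426 → 21.2426 [wait]  node(2,2) S=125.3405 payoff=0.0000 vs cont=8.6543 → 8.6543 [wait]  ⇒ S*(2)=-
t_1: node(1,0) S=73.6730 payoff=25.3670 vs cont=30.0586 → 30.0586 [wait]  node(1,1) S=104.9938 payoff=0.0000 vs cont=15.1912 → 15.1912 [wait]  ⇒ S*(1)=-
t_0: node(0,0) S=87.9500 payoff=11.0900 vs cont=22.8809 → 22.8809 [wait]  ⇒ S*(0)=-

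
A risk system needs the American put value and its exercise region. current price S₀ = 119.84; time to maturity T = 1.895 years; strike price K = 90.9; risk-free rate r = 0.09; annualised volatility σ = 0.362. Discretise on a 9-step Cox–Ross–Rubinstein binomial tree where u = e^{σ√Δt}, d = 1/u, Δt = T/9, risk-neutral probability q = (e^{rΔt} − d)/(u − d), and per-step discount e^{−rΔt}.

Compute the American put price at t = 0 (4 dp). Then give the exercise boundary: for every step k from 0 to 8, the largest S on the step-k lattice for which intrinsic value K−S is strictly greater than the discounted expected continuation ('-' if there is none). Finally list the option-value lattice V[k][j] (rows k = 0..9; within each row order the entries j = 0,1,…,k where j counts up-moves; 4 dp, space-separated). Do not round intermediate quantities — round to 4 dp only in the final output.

price = 5.4194
boundary = - - - - 61.6654 52.2278 61.6654 52.2278 61.6654
tree:
5.4194
8.6140 2.6225
13.3491 4.4900 0.9672
20.0900 7.5185 1.8146 0.2079
29.2346 12.2537 3.3537 0.4376 0.0000
38.6722 19.3185 6.0785 0.9212 0.0000 0.0000
46.6654 29.2346 10.7297 1.9392 0.0000 0.0000 0.0000
53.4353 38.6722 18.2374 4.0823 0.0000 0.0000 0.0000 0.0000
59.1692 46.6654 29.2346 8.5939 0.0000 0.0000 0.0000 0.0000 0.0000
64.0254 53.4353 38.6722 18.0916 0.0000 0.0000 0.0000 0.0000 0.0000 0.0000

params: Δt=0.21056 u=1.18070 d=0.84695 q=0.51589 e^(-rΔt)=0.98123
t_9 payoffs: 64.0254 53.4353 38.6722 18.0916 0.0000 0.0000 0.0000 0.0000 0.0000 0.0000
t_8: node(8,0) S=31.7308 payoff=59.1692 vs cont=57.4628 → 59.1692 [stop]  node(8,1) S=44.2346 payoff=46.6654 vs cont=44.9591 → 46.6654 [stop]  node(8,2) S=61.6654 payoff=29.2346 vs cont=27.5282 → 29.2346 [stop]  node(8,3) S=85.9650 payoff=4.9350 vs cont=8.5939 → 8.5939 [wait]  node(8,4) S=119.8400 payoff=0.0000 vs cont=0.0000 → 0.0000 [wait]  node(8,5) S=167.0636 payoff=0.0000 vs cont=0.0000 → 0.0000 [wait]  node(8,6) S=232.8959 payoff=0.0000 vs cont=0.0000 → 0.0000 [wait]  node(8,7) S=324.6698 payoff=0.0000 vs cont=0.0000 → 0.0000 [wait]  node(8,8) S=452.6077 payoff=0.0000 vs cont=0.0000 → 0.0000 [wait]  ⇒ S*(8)=61.6654
t_7: node(7,0) S=37.4647 payoff=53.4353 vs cont=51.7290 → 53.4353 [stop]  node(7,1) S=52.2278 payoff=38.6722 vs cont=36.9659 → 38.6722 [stop]  node(7,2) S=72.8084 payoff=18.0916 vs cont=18.2374 → 18.2374 [wait]  node(7,3) S=101.4990 payoff=0.0000 vs cont=4.0823 → 4.0823 [wait]  node(7,4) S=141.4952 payoff=0.0000 vs cont=0.0000 → 0.0000 [wait]  node(7,5) S=197.2522 payoff=0.0000 vs cont=0.0000 → 0.0000 [wait]  node(7,6) S=274.9805 payoff=0.0000 vs cont=0.0000 → 0.0000 [wait]  node(7,7) S=383.3380 payoff=0.0000 vs cont=0.0000 → 0.0000 [wait]  ⇒ S*(7)=52.2278
t_6: node(6,0) S=44.2346 payoff=46.6654 vs cont=44.9591 → 46.6654 [stop]  node(6,1) S=61.6654 payoff=29.2346 vs cont=27.6021 → 29.2346 [stop]  node(6,2) S=85.9650 payoff=4.9350 vs cont=10.7297 → 10.7297 [wait]  node(6,3) S=119.8400 payoff=0.0000 vs cont=1.9392 → 1.9392 [wait]  node(6,4) S=167.0636 payoff=0.0000 vs cont=0.0000 → 0.0000 [wait]  node(6,5) S=232.8959 payoff=0.0000 vs cont=0.0000 → 0.0000 [wait]  node(6,6) S=324.6698 payoff=0.0000 vs cont=0.0000 → 0.0000 [wait]  ⇒ S*(6)=61.6654
t_5: node(5,0) S=52.2278 payoff=38.6722 vs cont=36.9659 → 38.6722 [stop]  node(5,1) S=72.8084 payoff=18.0916 vs cont=19.3185 → 19.3185 [wait]  node(5,2) S=101.4990 payoff=0.0000 vs cont=6.0785 → 6.0785 [wait]  node(5,3) S=141.4952 payoff=0.0000 vs cont=0.9212 → 0.9212 [wait]  node(5,4) S=197.2522 payoff=0.0000 vs cont=0.0000 → 0.0000 [wait]  node(5,5) S=274.9805 payoff=0.0000 vs cont=0.0000 → 0.0000 [wait]  ⇒ S*(5)=52.2278
t_4: node(4,0) S=61.6654 payoff=29.2346 vs cont=28.1493 → 29.2346 [stop]  node(4,1) S=85.9650 payoff=4.9350 vs cont=12.2537 → 12.2537 [wait]  node(4,2) S=119.8400 payoff=0.0000 vs cont=3.3537 → 3.3537 [wait]  node(4,3) S=167.0636 payoff=0.0000 vs cont=0.4376 → 0.4376 [wait]  node(4,4) S=232.8959 payoff=0.0000 vs cont=0.0000 → 0.0000 [wait]  ⇒ S*(4)=61.6654
t_3: node(3,0) S=72.8084 payoff=18.0916 vs cont=20.0900 → 20.0900 [wait]  node(3,1) S=101.4990 payoff=0.0000 vs cont=7.5185 → 7.5185 [wait]  node(3,2) S=141.4952 payoff=0.0000 vs cont=1.8146 → 1.8146 [wait]  node(3,3) S=197.2522 payoff=0.0000 vs cont=0.2079 → 0.2079 [wait]  ⇒ S*(3)=-
t_2: node(2,0) S=85.9650 payoff=4.9350 vs cont=13.3491 → 13.3491 [wait]  node(2,1) S=119.8400 payoff=0.0000 vs cont=4.4900 → 4.4900 [wait]  node(2,2) S=167.0636 payoff=0.0000 vs cont=0.9672 → 0.9672 [wait]  ⇒ S*(2)=-
t_1: node(1,0) S=101.4990 payoff=0.0000 vs cont=8.6140 → 8.6140 [wait]  node(1,1) S=141.4952 payoff=0.0000 vs cont=2.6225 → 2.6225 [wait]  ⇒ S*(1)=-
t_0: node(0,0) S=119.8400 payoff=0.0000 vs cont=5.4194 → 5.4194 [wait]  ⇒ S*(0)=-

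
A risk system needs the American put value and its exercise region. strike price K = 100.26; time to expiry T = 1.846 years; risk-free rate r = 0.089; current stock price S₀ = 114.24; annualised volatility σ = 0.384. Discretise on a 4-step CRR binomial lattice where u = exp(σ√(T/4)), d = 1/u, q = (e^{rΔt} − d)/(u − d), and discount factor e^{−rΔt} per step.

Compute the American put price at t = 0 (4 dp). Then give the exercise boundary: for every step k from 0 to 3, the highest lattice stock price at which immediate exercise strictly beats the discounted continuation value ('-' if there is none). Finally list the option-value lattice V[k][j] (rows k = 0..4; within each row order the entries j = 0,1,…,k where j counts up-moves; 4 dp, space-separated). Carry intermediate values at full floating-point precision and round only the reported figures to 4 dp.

Δt=0.46150  u=1.29805  d=0.77038  q=0.51461  discount=0.95976
step 4 (expiry): payoffs max(K−S,0) = 60.0209 32.4595 0.0000 0.0000 0.0000
step 3: (k=3,j=0): S=52.2325, (K−S)⁺=48.0275, hold=43.9929 ⇒ V=48.0275 exercise | (k=3,j=1): S=88.0087, (K−S)⁺=12.2513, hold=15.1214 ⇒ V=15.1214 continue | (k=3,j=2): S=148.2896, (K−S)⁺=0.0000, hold=0.0000 ⇒ V=0.0000 continue | (k=3,j=3): S=249.8595, (K−S)⁺=0.0000, hold=0.0000 ⇒ V=0.0000 continue  boundary S*=52.2325
step 2: (k=2,j=0): S=67.8005, (K−S)⁺=32.4595, hold=29.8424 ⇒ V=32.4595 exercise | (k=2,j=1): S=114.2400, (K−S)⁺=0.0000, hold=7.0444 ⇒ V=7.0444 continue | (k=2,j=2): S=192.4878, (K−S)⁺=0.0000, hold=0.0000 ⇒ V=0.0000 continue  boundary S*=67.8005
step 1: (k=1,j=0): S=88.0087, (K−S)⁺=12.2513, hold=18.6007 ⇒ V=18.6007 continue | (k=1,j=1): S=148.2896, (K−S)⁺=0.0000, hold=3.2817 ⇒ V=3.2817 continue  boundary S*=-
step 0: (k=0,j=0): S=114.2400, (K−S)⁺=0.0000, hold=10.2861 ⇒ V=10.2861 continue  boundary S*=-

price = 10.2861
boundary = - - 67.8005 52.2325
tree:
10.2861
18.6007 3.2817
32.4595 7.0444 0.0000
48.0275 15.1214 0.0000 0.0000
60.0209 32.4595 0.0000 0.0000 0.0000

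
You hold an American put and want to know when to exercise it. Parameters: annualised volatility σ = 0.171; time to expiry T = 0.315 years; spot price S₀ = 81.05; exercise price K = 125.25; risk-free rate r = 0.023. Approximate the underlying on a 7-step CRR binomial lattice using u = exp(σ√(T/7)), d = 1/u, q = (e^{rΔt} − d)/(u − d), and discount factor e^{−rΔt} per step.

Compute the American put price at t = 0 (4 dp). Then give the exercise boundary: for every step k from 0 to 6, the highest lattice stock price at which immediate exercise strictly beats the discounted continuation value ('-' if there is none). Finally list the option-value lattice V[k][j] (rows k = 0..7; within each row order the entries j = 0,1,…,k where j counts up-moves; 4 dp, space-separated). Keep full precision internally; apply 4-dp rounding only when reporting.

Δt=0.04500  u=1.03694  d=0.96438  q=0.50520  discount=0.99897
step 7 (expiry): payoffs max(K−S,0) = 62.3753 57.6442 52.5572 47.0874 41.2060 34.8820 28.0822 20.7708
step 6: (k=6,j=0): S=65.1973, (K−S)⁺=60.0527, hold=59.9231 ⇒ V=60.0527 exercise | (k=6,j=1): S=70.1032, (K−S)⁺=55.1468, hold=55.0173 ⇒ V=55.1468 exercise | (k=6,j=2): S=75.3781, (K−S)⁺=49.8719, hold=49.7423 ⇒ V=49.8719 exercise | (k=6,j=3): S=81.0500, (K−S)⁺=44.2000, hold=44.0704 ⇒ V=44.2000 exercise | (k=6,j=4): S=87.1487, (K−S)⁺=38.1013, hold=37.9718 ⇒ V=38.1013 exercise | (k=6,j=5): S=93.7062, (K−S)⁺=31.5438, hold=31.4142 ⇒ V=31.5438 exercise | (k=6,j=6): S=100.7572, (K−S)⁺=24.4928, hold=24.3632 ⇒ V=24.4928 exercise  boundary S*=100.7572
step 5: (k=5,j=0): S=67.6058, (K−S)⁺=57.6442, hold=57.5147 ⇒ V=57.6442 exercise | (k=5,j=1): S=72.6928, (K−S)⁺=52.5572, hold=52.4276 ⇒ V=52.5572 exercise | (k=5,j=2): S=78.1626, (K−S)⁺=47.0874, hold=46.9578 ⇒ V=47.0874 exercise | (k=5,j=3): S=84.0440, (K−S)⁺=41.2060, hold=41.0764 ⇒ V=41.2060 exercise | (k=5,j=4): S=90.3680, (K−S)⁺=34.8820, hold=34.7525 ⇒ V=34.8820 exercise | (k=5,j=5): S=97.1678, (K−S)⁺=28.0822, hold=27.9527 ⇒ V=28.0822 exercise  boundary S*=97.1678
step 4: (k=4,j=0): S=70.1032, (K−S)⁺=55.1468, hold=55.0173 ⇒ V=55.1468 exercise | (k=4,j=1): S=75.3781, (K−S)⁺=49.8719, hold=49.7423 ⇒ V=49.8719 exercise | (k=4,j=2): S=81.0500, (K−S)⁺=44.2000, hold=44.0704 ⇒ V=44.2000 exercise | (k=4,j=3): S=87.1487, (K−S)⁺=38.1013, hold=37.9718 ⇒ V=38.1013 exercise | (k=4,j=4): S=93.7062, (K−S)⁺=31.5438, hold=31.4142 ⇒ V=31.5438 exercise  boundary S*=93.7062
step 3: (k=3,j=0): S=72.6928, (K−S)⁺=52.5572, hold=52.4276 ⇒ V=52.5572 exercise | (k=3,j=1): S=78.1626, (K−S)⁺=47.0874, hold=46.9578 ⇒ V=47.0874 exercise | (k=3,j=2): S=84.0440, (K−S)⁺=41.2060, hold=41.0764 ⇒ V=41.2060 exercise | (k=3,j=3): S=90.3680, (K−S)⁺=34.8820, hold=34.7525 ⇒ V=34.8820 exercise  boundary S*=90.3680
step 2: (k=2,j=0): S=75.3781, (K−S)⁺=49.8719, hold=49.7423 ⇒ V=49.8719 exercise | (k=2,j=1): S=81.0500, (K−S)⁺=44.2000, hold=44.0704 ⇒ V=44.2000 exercise | (k=2,j=2): S=87.1487, (K−S)⁺=38.1013, hold=37.9718 ⇒ V=38.1013 exercise  boundary S*=87.1487
step 1: (k=1,j=0): S=78.1626, (K−S)⁺=47.0874, hold=46.9578 ⇒ V=47.0874 exercise | (k=1,j=1): S=84.0440, (K−S)⁺=41.2060, hold=41.0764 ⇒ V=41.2060 exercise  boundary S*=84.0440
step 0: (k=0,j=0): S=81.0500, (K−S)⁺=44.2000, hold=44.0704 ⇒ V=44.2000 exercise  boundary S*=81.0500

price = 44.2000
boundary = 81.0500 84.0440 87.1487 90.3680 93.7062 97.1678 100.7572
tree:
44.2000
47.0874 41.2060
49.8719 44.2000 38.1013
52.5572 47.0874 41.2060 34.8820
55.1468 49.8719 44.2000 38.1013 31.5438
57.6442 52.5572 47.0874 41.2060 34.8820 28.0822
60.0527 55.1468 49.8719 44.2000 38.1013 31.5438 24.4928
62.3753 57.6442 52.5572 47.0874 41.2060 34.8820 28.0822 20.7708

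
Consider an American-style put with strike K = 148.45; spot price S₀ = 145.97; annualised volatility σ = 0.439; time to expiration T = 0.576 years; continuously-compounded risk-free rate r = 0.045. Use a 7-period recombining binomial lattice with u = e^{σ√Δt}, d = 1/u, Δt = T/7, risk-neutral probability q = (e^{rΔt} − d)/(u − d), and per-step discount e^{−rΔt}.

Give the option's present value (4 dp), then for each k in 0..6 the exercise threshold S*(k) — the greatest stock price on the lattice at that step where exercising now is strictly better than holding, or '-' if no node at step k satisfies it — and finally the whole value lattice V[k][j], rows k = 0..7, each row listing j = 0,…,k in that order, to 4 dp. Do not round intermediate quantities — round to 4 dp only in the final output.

params: Δt=0.08229 u=1.13420 d=0.88168 q=0.48325 e^(-rΔt)=0.99630
t_7 payoffs: 87.9952 70.6801 48.4057 19.7516 0.0000 0.0000 0.0000 0.0000
t_6: node(6,0) S=68.5680 payoff=79.8820 vs cont=79.3334 → 79.8820 [stop]  node(6,1) S=88.2068 payoff=60.2432 vs cont=59.6945 → 60.2432 [stop]  node(6,2) S=113.4705 payoff=34.9795 vs cont=34.4309 → 34.9795 [stop]  node(6,3) S=145.9700 payoff=2.4800 vs cont=10.1689 → 10.1689 [wait]  node(6,4) S=187.7779 payoff=0.0000 vs cont=0.0000 → 0.0000 [wait]  node(6,5) S=241.5601 payoff=0.0000 vs cont=0.0000 → 0.0000 [wait]  node(6,6) S=310.7463 payoff=0.0000 vs cont=0.0000 → 0.0000 [wait]  ⇒ S*(6)=113.4705
t_5: node(5,0) S=77.7699 payoff=70.6801 vs cont=70.1314 → 70.6801 [stop]  node(5,1) S=100.0443 payoff=48.4057 vs cont=47.8570 → 48.4057 [stop]  node(5,2) S=128.6984 payoff=19.7516 vs cont=22.9048 → 22.9048 [wait]  node(5,3) S=165.5595 payoff=0.0000 vs cont=5.2354 → 5.2354 [wait]  node(5,4) S=212.9780 payoff=0.0000 vs cont=0.0000 → 0.0000 [wait]  node(5,5) S=273.9779 payoff=0.0000 vs cont=0.0000 → 0.0000 [wait]  ⇒ S*(5)=100.0443
t_4: node(4,0) S=88.2068 payoff=60.2432 vs cont=59.6945 → 60.2432 [stop]  node(4,1) S=113.4705 payoff=34.9795 vs cont=35.9490 → 35.9490 [wait]  node(4,2) S=145.9700 payoff=2.4800 vs cont=14.3130 → 14.3130 [wait]  node(4,3) S=187.7779 payoff=0.0000 vs cont=2.6954 → 2.6954 [wait]  node(4,4) S=241.5601 payoff=0.0000 vs cont=0.0000 → 0.0000 [wait]  ⇒ S*(4)=88.2068
t_3: node(3,0) S=100.0443 payoff=48.4057 vs cont=48.3238 → 48.4057 [stop]  node(3,1) S=128.6984 payoff=19.7516 vs cont=25.3992 → 25.3992 [wait]  node(3,2) S=165.5595 payoff=0.0000 vs cont=8.6666 → 8.6666 [wait]  node(3,3) S=212.9780 payoff=0.0000 vs cont=1.3877 → 1.3877 [wait]  ⇒ S*(3)=100.0443
t_2: node(2,0) S=113.4705 payoff=34.9795 vs cont=37.1500 → 37.1500 [wait]  node(2,1) S=145.9700 payoff=2.4800 vs cont=17.2492 → 17.2492 [wait]  node(2,2) S=187.7779 payoff=0.0000 vs cont=5.1300 → 5.1300 [wait]  ⇒ S*(2)=-
t_1: node(1,0) S=128.6984 payoff=19.7516 vs cont=27.4312 → 27.4312 [wait]  node(1,1) S=165.5595 payoff=0.0000 vs cont=11.3505 → 11.3505 [wait]  ⇒ S*(1)=-
t_0: node(0,0) S=145.9700 payoff=2.4800 vs cont=19.5875 → 19.5875 [wait]  ⇒ S*(0)=-

price = 19.5875
boundary = - - - 100.0443 88.2068 100.0443 113.4705
tree:
19.5875
27.4312 11.3505
37.1500 17.2492 5.1300
48.4057 25.3992 8.6666 1.3877
60.2432 35.9490 14.3130 2.6954 0.0000
70.6801 48.4057 22.9048 5.2354 0.0000 0.0000
79.8820 60.2432 34.9795 10.1689 0.0000 0.0000 0.0000
87.9952 70.6801 48.4057 19.7516 0.0000 0.0000 0.0000 0.0000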